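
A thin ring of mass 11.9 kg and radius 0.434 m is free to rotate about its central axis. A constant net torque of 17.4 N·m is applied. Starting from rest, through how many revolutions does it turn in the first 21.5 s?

≈ 286 revolutions

I = MR² = (11.9)(0.434)² = 2.241 kg·m².
α = τ/I = 17.4/2.241 = 7.763 rad/s².
θ = ½αt² = ½(7.763)(21.5)² = 1794 rad.
Revolutions = θ/(2π) = 285.6.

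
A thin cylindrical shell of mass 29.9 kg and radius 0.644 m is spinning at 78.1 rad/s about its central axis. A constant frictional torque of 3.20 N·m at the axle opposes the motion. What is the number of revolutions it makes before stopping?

≈ 1880 revolutions

I = MR² = (29.9)(0.644)² = 12.40 kg·m².
The net torque has magnitude 3.20 N·m, opposing ω.
|α| = τ/I = 3.200/12.40 = 0.2581 rad/s² (deceleration).
ω² = ω₀² − 2|α|θ with ω = 0 ⇒ θ = ω₀²/(2|α|) = 11820 rad = 1881 rev.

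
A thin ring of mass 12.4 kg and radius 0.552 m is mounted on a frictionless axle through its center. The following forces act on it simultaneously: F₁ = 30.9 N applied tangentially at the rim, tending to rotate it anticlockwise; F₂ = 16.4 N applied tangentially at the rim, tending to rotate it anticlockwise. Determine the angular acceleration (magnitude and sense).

α ≈ 6.91 rad/s², anticlockwise

I = MR² = (12.4)(0.552)² = 3.778 kg·m².
Taking anticlockwise as positive: τ₁ = +(30.9)(0.552) = +17.06 N·m; τ₂ = +(16.4)(0.552) = +9.053 N·m.
Net torque τ = 26.11 N·m.
α = τ/I = 26.11/3.778 = 6.910 rad/s².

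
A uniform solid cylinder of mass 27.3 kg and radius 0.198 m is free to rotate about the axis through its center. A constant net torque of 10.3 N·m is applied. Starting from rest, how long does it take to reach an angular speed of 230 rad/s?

I = ½MR² = (1/2)(27.3)(0.198)² = 0.5351 kg·m².
α = τ/I = 10.3/0.5351 = 19.25 rad/s².
ω = αt ⇒ t = ω/α = 230/19.25 = 11.95 s.

t ≈ 11.9 s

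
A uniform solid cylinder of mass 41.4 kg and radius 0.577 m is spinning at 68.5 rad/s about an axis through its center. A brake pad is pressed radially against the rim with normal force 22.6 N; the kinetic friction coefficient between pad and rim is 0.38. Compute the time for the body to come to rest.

I = ½MR² = (1/2)(41.4)(0.577)² = 6.892 kg·m².
Friction force f = μN = (0.38)(22.6) = 8.588 N at the rim; torque magnitude τ = fR = 4.955 N·m, opposing ω.
|α| = τ/I = 4.955/6.892 = 0.7190 rad/s² (deceleration).
0 = ω₀ − |α|t ⇒ t = ω₀/|α| = 68.5/0.7190 = 95.27 s.

t ≈ 95.3 s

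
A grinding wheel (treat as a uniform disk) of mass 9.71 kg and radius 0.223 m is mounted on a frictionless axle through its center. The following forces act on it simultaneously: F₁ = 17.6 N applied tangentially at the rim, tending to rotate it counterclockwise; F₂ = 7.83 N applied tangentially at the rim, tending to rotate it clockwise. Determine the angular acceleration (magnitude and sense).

I = ½MR² = (1/2)(9.71)(0.223)² = 0.2414 kg·m².
Taking counterclockwise as positive: τ₁ = +(17.6)(0.223) = +3.925 N·m; τ₂ = −(7.83)(0.223) = −1.746 N·m.
Net torque τ = 2.179 N·m.
α = τ/I = 2.179/0.2414 = 9.024 rad/s².

α ≈ 9.02 rad/s², counterclockwise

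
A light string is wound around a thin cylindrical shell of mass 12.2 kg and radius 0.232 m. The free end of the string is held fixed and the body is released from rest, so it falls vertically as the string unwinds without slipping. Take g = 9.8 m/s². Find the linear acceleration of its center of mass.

Translation: Mg − T = Ma. Rotation about the center: TR = Iα with I = MR².
With a = αR: T = (I/R²)a = M a, so Mg = (1 + 1.000)Ma.
a = g/(1 + 1.000) = 9.8/2.000 = 4.900 m/s².

a ≈ 4.90 m/s²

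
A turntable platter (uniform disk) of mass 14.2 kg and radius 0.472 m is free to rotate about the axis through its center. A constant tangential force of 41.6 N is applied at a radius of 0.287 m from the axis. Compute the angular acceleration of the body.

I = ½MR² = (1/2)(14.2)(0.472)² = 1.582 kg·m².
τ = F·r = (41.6)(0.287) = 11.94 N·m.
Newton's second law for rotation, τ = Iα, gives α = τ/I = 11.94/1.582 = 7.548 rad/s².

α ≈ 7.55 rad/s²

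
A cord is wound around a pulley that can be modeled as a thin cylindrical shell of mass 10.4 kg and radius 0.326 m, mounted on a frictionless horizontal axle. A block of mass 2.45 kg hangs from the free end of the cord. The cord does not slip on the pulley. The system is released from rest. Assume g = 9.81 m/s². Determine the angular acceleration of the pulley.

I = MR² = (10.4)(0.326)² = 1.105 kg·m².
Block: mg − T = ma. Pulley: TR = Iα. No-slip: a = αR, so T = (I/R²)a = 10.40·a.
Then mg = (m + 10.40)a, so a = (2.45)(9.81)/(2.45 + 10.40) = 1.870 m/s².
α = a/R = 1.870/0.326 = 5.737 rad/s².

α ≈ 5.74 rad/s²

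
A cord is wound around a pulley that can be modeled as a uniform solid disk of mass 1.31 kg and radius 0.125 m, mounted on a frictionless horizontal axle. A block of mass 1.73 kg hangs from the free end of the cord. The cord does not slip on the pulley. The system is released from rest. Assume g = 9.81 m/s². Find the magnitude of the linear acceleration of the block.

I = ½MR² = (1/2)(1.31)(0.125)² = 0.01023 kg·m².
Block: mg − T = ma. Pulley: TR = Iα. No-slip: a = αR, so T = (I/R²)a = 0.6550·a.
Then mg = (m + 0.6550)a, so a = (1.73)(9.81)/(1.73 + 0.6550) = 7.116 m/s².

a ≈ 7.12 m/s²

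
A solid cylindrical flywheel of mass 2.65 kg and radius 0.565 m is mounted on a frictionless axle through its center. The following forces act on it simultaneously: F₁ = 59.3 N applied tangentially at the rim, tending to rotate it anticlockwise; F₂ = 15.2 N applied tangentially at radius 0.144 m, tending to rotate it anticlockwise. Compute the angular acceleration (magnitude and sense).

α ≈ 84.4 rad/s², anticlockwise

I = ½MR² = (1/2)(2.65)(0.565)² = 0.4230 kg·m².
Taking anticlockwise as positive: τ₁ = +(59.3)(0.565) = +33.50 N·m; τ₂ = +(15.2)(0.144) = +2.189 N·m.
Net torque τ = 35.69 N·m.
α = τ/I = 35.69/0.4230 = 84.39 rad/s².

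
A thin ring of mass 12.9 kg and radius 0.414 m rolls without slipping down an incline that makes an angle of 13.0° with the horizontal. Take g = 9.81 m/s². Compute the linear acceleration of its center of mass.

a ≈ 1.10 m/s²

Translation along the incline: Mg sinθ − f = Ma.
Rotation about the center: fR = Iα with I = MR². No-slip gives a = αR, so f = (I/R²)a = M a.
Substituting: Mg sinθ = (1 + 1.000)Ma, so a = g sinθ/(1 + 1.000) = (9.81) sin 13.0° / 2.000 = 1.103 m/s².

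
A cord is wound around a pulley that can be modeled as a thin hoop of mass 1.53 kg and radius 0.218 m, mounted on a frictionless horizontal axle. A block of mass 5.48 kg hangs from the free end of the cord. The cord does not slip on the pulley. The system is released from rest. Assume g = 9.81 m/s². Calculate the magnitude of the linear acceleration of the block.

a ≈ 7.67 m/s²

I = MR² = (1.53)(0.218)² = 0.07271 kg·m².
Block: mg − T = ma. Pulley: TR = Iα. No-slip: a = αR, so T = (I/R²)a = 1.530·a.
Then mg = (m + 1.530)a, so a = (5.48)(9.81)/(5.48 + 1.530) = 7.669 m/s².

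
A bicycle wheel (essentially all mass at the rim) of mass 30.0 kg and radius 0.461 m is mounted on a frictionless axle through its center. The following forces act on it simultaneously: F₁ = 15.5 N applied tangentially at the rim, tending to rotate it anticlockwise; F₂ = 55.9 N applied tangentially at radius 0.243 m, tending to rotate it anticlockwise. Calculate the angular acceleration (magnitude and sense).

I = MR² = (30.0)(0.461)² = 6.376 kg·m².
Taking anticlockwise as positive: τ₁ = +(15.5)(0.461) = +7.146 N·m; τ₂ = +(55.9)(0.243) = +13.58 N·m.
Net torque τ = 20.73 N·m.
α = τ/I = 20.73/6.376 = 3.251 rad/s².

α ≈ 3.25 rad/s², anticlockwise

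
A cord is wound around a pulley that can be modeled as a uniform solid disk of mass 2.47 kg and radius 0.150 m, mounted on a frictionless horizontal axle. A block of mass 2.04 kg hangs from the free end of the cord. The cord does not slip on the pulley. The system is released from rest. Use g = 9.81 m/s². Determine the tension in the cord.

I = ½MR² = (1/2)(2.47)(0.150)² = 0.02779 kg·m².
Block: mg − T = ma. Pulley: TR = Iα. No-slip: a = αR, so T = (I/R²)a = 1.235·a.
Then mg = (m + 1.235)a, so a = (2.04)(9.81)/(2.04 + 1.235) = 6.111 m/s².
T = 1.235·a = 7.547 N.

T ≈ 7.55 N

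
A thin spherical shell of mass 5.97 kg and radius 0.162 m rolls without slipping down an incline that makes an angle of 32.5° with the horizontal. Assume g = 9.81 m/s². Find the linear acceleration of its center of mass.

a ≈ 3.16 m/s²

Translation along the incline: Mg sinθ − f = Ma.
Rotation about the center: fR = Iα with I = (2/3)MR². No-slip gives a = αR, so f = (I/R²)a = (2/3)M a.
Substituting: Mg sinθ = (1 + 0.6667)Ma, so a = g sinθ/(1 + 0.6667) = (9.81) sin 32.5° / 1.667 = 3.163 m/s².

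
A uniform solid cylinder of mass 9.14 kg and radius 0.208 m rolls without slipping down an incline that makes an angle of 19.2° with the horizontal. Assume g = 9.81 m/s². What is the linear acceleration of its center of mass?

a ≈ 2.15 m/s²

Translation along the incline: Mg sinθ − f = Ma.
Rotation about the center: fR = Iα with I = ½MR². No-slip gives a = αR, so f = (I/R²)a = (1/2)M a.
Substituting: Mg sinθ = (1 + 0.5000)Ma, so a = g sinθ/(1 + 0.5000) = (9.81) sin 19.2° / 1.500 = 2.151 m/s².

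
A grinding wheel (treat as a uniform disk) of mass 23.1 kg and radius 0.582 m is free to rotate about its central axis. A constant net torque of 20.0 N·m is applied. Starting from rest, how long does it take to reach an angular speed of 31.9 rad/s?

I = ½MR² = (1/2)(23.1)(0.582)² = 3.912 kg·m².
α = τ/I = 20.0/3.912 = 5.112 rad/s².
ω = αt ⇒ t = ω/α = 31.9/5.112 = 6.240 s.

t ≈ 6.24 s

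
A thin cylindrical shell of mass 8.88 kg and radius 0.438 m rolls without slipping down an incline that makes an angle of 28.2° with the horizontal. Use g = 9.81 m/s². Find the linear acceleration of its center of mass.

a ≈ 2.32 m/s²

Translation along the incline: Mg sinθ − f = Ma.
Rotation about the center: fR = Iα with I = MR². No-slip gives a = αR, so f = (I/R²)a = M a.
Substituting: Mg sinθ = (1 + 1.000)Ma, so a = g sinθ/(1 + 1.000) = (9.81) sin 28.2° / 2.000 = 2.318 m/s².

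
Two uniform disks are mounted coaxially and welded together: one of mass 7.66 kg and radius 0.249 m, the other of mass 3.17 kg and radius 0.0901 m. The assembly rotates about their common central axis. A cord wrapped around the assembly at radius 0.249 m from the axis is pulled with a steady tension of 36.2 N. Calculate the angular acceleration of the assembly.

α ≈ 36.0 rad/s²

I = ½M₁R₁² + ½M₂R₂² = ½(7.66)(0.249)² + ½(3.17)(0.0901)² = 0.2503 kg·m².
τ = F r = (36.2)(0.249) = 9.014 N·m.
α = τ/I = 9.014/0.2503 = 36.01 rad/s².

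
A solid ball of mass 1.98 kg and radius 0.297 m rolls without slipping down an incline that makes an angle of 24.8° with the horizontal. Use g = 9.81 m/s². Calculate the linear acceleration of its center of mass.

Translation along the incline: Mg sinθ − f = Ma.
Rotation about the center: fR = Iα with I = (2/5)MR². No-slip gives a = αR, so f = (I/R²)a = (2/5)M a.
Substituting: Mg sinθ = (1 + 0.4000)Ma, so a = g sinθ/(1 + 0.4000) = (9.81) sin 24.8° / 1.400 = 2.939 m/s².

a ≈ 2.94 m/s²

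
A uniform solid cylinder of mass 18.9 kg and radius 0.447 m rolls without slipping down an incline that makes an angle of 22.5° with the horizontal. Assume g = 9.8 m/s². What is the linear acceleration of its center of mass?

a ≈ 2.50 m/s²

Translation along the incline: Mg sinθ − f = Ma.
Rotation about the center: fR = Iα with I = ½MR². No-slip gives a = αR, so f = (I/R²)a = (1/2)M a.
Substituting: Mg sinθ = (1 + 0.5000)Ma, so a = g sinθ/(1 + 0.5000) = (9.8) sin 22.5° / 1.500 = 2.500 m/s².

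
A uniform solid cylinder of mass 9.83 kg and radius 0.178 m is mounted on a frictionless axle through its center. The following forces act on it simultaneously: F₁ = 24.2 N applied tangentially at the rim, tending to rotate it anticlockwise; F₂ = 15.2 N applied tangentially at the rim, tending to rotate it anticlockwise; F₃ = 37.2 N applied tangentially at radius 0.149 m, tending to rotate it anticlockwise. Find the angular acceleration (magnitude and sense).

I = ½MR² = (1/2)(9.83)(0.178)² = 0.1557 kg·m².
Taking anticlockwise as positive: τ₁ = +(24.2)(0.178) = +4.308 N·m; τ₂ = +(15.2)(0.178) = +2.706 N·m; τ₃ = +(37.2)(0.149) = +5.543 N·m.
Net torque τ = 12.56 N·m.
α = τ/I = 12.56/0.1557 = 80.63 rad/s².

α ≈ 80.6 rad/s², anticlockwise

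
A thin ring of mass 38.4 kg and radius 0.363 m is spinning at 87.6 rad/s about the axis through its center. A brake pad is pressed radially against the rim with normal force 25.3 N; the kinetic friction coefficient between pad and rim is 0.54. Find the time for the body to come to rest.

t ≈ 89.4 s

I = MR² = (38.4)(0.363)² = 5.060 kg·m².
Friction force f = μN = (0.54)(25.3) = 13.66 N at the rim; torque magnitude τ = fR = 4.959 N·m, opposing ω.
|α| = τ/I = 4.959/5.060 = 0.9801 rad/s² (deceleration).
0 = ω₀ − |α|t ⇒ t = ω₀/|α| = 87.6/0.9801 = 89.38 s.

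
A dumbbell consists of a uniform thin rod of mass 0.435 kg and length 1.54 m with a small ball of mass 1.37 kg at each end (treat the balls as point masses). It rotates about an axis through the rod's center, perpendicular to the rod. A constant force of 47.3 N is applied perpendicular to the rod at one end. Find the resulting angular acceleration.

I_rod = (1/12)ML² = (1/12)(0.435)(1.54)² = 0.08597 kg·m².
I_balls = 2·m·(L/2)² = 2(1.37)(0.7700)² = 1.625 kg·m².
Total I = 1.711 kg·m².
τ = F·(L/2) = (47.3)(0.770) = 36.42 N·m.
α = τ/I = 36.42/1.711 = 21.29 rad/s².

α ≈ 21.3 rad/s²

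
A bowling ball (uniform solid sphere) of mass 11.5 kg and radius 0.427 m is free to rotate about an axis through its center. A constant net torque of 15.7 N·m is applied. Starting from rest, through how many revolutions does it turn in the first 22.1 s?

≈ 728 revolutions

I = (2/5)MR² = (2/5)(11.5)(0.427)² = 0.8387 kg·m².
α = τ/I = 15.7/0.8387 = 18.72 rad/s².
θ = ½αt² = ½(18.72)(22.1)² = 4571 rad.
Revolutions = θ/(2π) = 727.5.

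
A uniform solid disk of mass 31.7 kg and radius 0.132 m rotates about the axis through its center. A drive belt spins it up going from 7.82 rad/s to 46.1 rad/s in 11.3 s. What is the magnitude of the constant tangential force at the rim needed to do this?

F ≈ 7.09 N

I = ½MR² = (1/2)(31.7)(0.132)² = 0.2762 kg·m².
α = Δω/Δt = (46.1 − 7.82)/11.3 = 3.388 rad/s².
The required torque is τ = Iα = (0.2762)(3.388) = 0.9356 N·m.
A tangential force at the rim gives τ = FR, so F = τ/R = 0.9356/0.132 = 7.088 N.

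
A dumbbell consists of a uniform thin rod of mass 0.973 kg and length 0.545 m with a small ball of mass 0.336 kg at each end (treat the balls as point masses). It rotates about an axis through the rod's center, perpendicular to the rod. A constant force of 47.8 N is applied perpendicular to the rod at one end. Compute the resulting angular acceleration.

I_rod = (1/12)ML² = (1/12)(0.973)(0.545)² = 0.02408 kg·m².
I_balls = 2·m·(L/2)² = 2(0.336)(0.2725)² = 0.04990 kg·m².
Total I = 0.07398 kg·m².
τ = F·(L/2) = (47.8)(0.273) = 13.03 N·m.
α = τ/I = 13.03/0.07398 = 176.1 rad/s².

α ≈ 176 rad/s²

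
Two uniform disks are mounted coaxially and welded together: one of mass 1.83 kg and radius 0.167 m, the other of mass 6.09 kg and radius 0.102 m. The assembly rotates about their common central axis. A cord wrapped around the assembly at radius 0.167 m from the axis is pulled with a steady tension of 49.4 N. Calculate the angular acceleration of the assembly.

α ≈ 144 rad/s²

I = ½M₁R₁² + ½M₂R₂² = ½(1.83)(0.167)² + ½(6.09)(0.102)² = 0.05720 kg·m².
τ = F r = (49.4)(0.167) = 8.250 N·m.
α = τ/I = 8.250/0.05720 = 144.2 rad/s².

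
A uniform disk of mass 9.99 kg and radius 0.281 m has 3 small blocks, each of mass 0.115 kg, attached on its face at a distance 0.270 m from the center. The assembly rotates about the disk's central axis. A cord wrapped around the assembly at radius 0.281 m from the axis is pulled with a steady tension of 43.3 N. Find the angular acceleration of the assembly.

α ≈ 29.0 rad/s²

I_disk = ½MR² = ½(9.99)(0.281)² = 0.3944 kg·m².
I_blocks = 3·m·r² = 3(0.115)(0.270)² = 0.02515 kg·m².
Total I = 0.4196 kg·m².
τ = F r = (43.3)(0.281) = 12.17 N·m.
α = τ/I = 12.17/0.4196 = 29.00 rad/s².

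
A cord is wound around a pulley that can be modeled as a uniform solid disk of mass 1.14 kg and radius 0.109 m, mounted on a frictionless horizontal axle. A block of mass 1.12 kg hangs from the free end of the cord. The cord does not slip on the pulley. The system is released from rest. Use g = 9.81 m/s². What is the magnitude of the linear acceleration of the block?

I = ½MR² = (1/2)(1.14)(0.109)² = 0.006772 kg·m².
Block: mg − T = ma. Pulley: TR = Iα. No-slip: a = αR, so T = (I/R²)a = 0.5700·a.
Then mg = (m + 0.5700)a, so a = (1.12)(9.81)/(1.12 + 0.5700) = 6.501 m/s².

a ≈ 6.50 m/s²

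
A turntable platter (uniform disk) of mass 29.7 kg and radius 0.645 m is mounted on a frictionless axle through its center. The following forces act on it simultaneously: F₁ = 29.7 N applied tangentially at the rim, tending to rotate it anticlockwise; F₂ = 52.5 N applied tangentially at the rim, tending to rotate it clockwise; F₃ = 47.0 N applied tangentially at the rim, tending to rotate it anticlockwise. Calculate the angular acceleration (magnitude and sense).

α ≈ 2.53 rad/s², anticlockwise

I = ½MR² = (1/2)(29.7)(0.645)² = 6.178 kg·m².
Taking anticlockwise as positive: τ₁ = +(29.7)(0.645) = +19.16 N·m; τ₂ = −(52.5)(0.645) = −33.86 N·m; τ₃ = +(47.0)(0.645) = +30.32 N·m.
Net torque τ = 15.61 N·m.
α = τ/I = 15.61/6.178 = 2.527 rad/s².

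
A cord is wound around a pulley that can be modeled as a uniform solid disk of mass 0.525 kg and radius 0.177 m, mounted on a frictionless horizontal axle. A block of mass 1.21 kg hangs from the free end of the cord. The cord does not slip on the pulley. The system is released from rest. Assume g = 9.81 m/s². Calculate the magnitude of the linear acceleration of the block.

I = ½MR² = (1/2)(0.525)(0.177)² = 0.008224 kg·m².
Block: mg − T = ma. Pulley: TR = Iα. No-slip: a = αR, so T = (I/R²)a = 0.2625·a.
Then mg = (m + 0.2625)a, so a = (1.21)(9.81)/(1.21 + 0.2625) = 8.061 m/s².

a ≈ 8.06 m/s²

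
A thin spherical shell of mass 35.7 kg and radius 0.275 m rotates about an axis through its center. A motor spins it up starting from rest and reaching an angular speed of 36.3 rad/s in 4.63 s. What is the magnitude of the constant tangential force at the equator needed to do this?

I = (2/3)MR² = (2/3)(35.7)(0.275)² = 1.800 kg·m².
α = Δω/Δt = (36.3 − 0)/4.63 = 7.840 rad/s².
The required torque is τ = Iα = (1.800)(7.840) = 14.11 N·m.
A tangential force at the equator gives τ = FR, so F = τ/R = 14.11/0.275 = 51.31 N.

F ≈ 51.3 N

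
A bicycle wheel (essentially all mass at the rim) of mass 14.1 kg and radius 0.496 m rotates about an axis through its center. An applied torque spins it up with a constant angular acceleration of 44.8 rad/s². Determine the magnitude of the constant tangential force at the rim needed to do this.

F ≈ 313 N

I = MR² = (14.1)(0.496)² = 3.469 kg·m².
The required torque is τ = Iα = (3.469)(44.80) = 155.4 N·m.
A tangential force at the rim gives τ = FR, so F = τ/R = 155.4/0.496 = 313.3 N.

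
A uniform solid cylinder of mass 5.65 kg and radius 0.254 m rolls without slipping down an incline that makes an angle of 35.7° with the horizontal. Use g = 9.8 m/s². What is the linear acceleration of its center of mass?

a ≈ 3.81 m/s²

Translation along the incline: Mg sinθ − f = Ma.
Rotation about the center: fR = Iα with I = ½MR². No-slip gives a = αR, so f = (I/R²)a = (1/2)M a.
Substituting: Mg sinθ = (1 + 0.5000)Ma, so a = g sinθ/(1 + 0.5000) = (9.8) sin 35.7° / 1.500 = 3.812 m/s².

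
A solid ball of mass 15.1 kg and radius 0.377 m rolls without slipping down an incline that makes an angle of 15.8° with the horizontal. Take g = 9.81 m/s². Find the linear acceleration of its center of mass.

Translation along the incline: Mg sinθ − f = Ma.
Rotation about the center: fR = Iα with I = (2/5)MR². No-slip gives a = αR, so f = (I/R²)a = (2/5)M a.
Substituting: Mg sinθ = (1 + 0.4000)Ma, so a = g sinθ/(1 + 0.4000) = (9.81) sin 15.8° / 1.400 = 1.908 m/s².

a ≈ 1.91 m/s²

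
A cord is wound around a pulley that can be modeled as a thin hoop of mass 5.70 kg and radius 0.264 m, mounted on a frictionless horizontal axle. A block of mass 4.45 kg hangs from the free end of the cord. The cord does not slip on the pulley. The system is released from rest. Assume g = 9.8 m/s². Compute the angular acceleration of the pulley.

α ≈ 16.3 rad/s²

I = MR² = (5.70)(0.264)² = 0.3973 kg·m².
Block: mg − T = ma. Pulley: TR = Iα. No-slip: a = αR, so T = (I/R²)a = 5.700·a.
Then mg = (m + 5.700)a, so a = (4.45)(9.8)/(4.45 + 5.700) = 4.297 m/s².
α = a/R = 4.297/0.264 = 16.27 rad/s².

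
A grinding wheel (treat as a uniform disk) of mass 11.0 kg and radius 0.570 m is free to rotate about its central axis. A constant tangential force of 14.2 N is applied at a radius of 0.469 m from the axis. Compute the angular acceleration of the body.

α ≈ 3.73 rad/s²

I = ½MR² = (1/2)(11.0)(0.570)² = 1.787 kg·m².
τ = F·r = (14.2)(0.469) = 6.660 N·m.
From τ = Iα: α = 6.660/1.787 = 3.727 rad/s².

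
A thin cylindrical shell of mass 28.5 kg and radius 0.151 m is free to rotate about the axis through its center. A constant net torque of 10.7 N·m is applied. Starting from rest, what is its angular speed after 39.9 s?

I = MR² = (28.5)(0.151)² = 0.6498 kg·m².
α = τ/I = 10.7/0.6498 = 16.47 rad/s².
ω = ω₀ + αt = 0 + (16.47)(39.9) = 657.0 rad/s.

ω ≈ 657 rad/s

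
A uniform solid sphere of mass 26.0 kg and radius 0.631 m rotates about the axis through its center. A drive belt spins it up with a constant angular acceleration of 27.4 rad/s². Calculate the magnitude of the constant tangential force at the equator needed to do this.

I = (2/5)MR² = (2/5)(26.0)(0.631)² = 4.141 kg·m².
The required torque is τ = Iα = (4.141)(27.40) = 113.5 N·m.
A tangential force at the equator gives τ = FR, so F = τ/R = 113.5/0.631 = 179.8 N.

F ≈ 180 N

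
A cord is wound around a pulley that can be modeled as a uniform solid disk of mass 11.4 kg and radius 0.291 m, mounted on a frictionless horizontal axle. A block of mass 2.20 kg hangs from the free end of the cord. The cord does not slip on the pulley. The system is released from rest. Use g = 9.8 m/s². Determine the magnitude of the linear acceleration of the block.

a ≈ 2.73 m/s²

I = ½MR² = (1/2)(11.4)(0.291)² = 0.4827 kg·m².
Block: mg − T = ma. Pulley: TR = Iα. No-slip: a = αR, so T = (I/R²)a = 5.700·a.
Then mg = (m + 5.700)a, so a = (2.20)(9.8)/(2.20 + 5.700) = 2.729 m/s².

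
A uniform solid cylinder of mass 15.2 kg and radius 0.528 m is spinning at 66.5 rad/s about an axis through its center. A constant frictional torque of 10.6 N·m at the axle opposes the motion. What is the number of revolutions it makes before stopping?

≈ 70.3 revolutions

I = ½MR² = (1/2)(15.2)(0.528)² = 2.119 kg·m².
The net torque has magnitude 10.6 N·m, opposing ω.
|α| = τ/I = 10.60/2.119 = 5.003 rad/s² (deceleration).
ω² = ω₀² − 2|α|θ with ω = 0 ⇒ θ = ω₀²/(2|α|) = 442.0 rad = 70.34 rev.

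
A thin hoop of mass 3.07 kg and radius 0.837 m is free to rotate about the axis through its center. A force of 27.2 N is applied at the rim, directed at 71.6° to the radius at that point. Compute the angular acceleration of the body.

I = MR² = (3.07)(0.837)² = 2.151 kg·m².
Only the tangential component produces torque: τ = F R sinθ = (27.2)(0.837) sin 71.6° = 21.60 N·m.
From τ = Iα: α = 21.60/2.151 = 10.04 rad/s².

α ≈ 10.0 rad/s²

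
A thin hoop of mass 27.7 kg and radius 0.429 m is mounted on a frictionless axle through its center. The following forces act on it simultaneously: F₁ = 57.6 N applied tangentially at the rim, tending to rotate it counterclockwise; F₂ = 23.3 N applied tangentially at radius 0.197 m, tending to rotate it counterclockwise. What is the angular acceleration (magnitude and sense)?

α ≈ 5.75 rad/s², counterclockwise

I = MR² = (27.7)(0.429)² = 5.098 kg·m².
Taking counterclockwise as positive: τ₁ = +(57.6)(0.429) = +24.71 N·m; τ₂ = +(23.3)(0.197) = +4.590 N·m.
Net torque τ = 29.30 N·m.
α = τ/I = 29.30/5.098 = 5.748 rad/s².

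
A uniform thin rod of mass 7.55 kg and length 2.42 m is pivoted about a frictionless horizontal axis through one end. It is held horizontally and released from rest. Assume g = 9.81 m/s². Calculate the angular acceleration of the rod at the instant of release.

α ≈ 6.08 rad/s²

About the pivot, I = (1/3)ML² = (1/3)(7.55)(2.42)² = 14.74 kg·m².
The weight acts at the center, a distance L/2 = 1.210 m from the pivot; τ = Mg(L/2) = 89.62 N·m.
α = τ/I = 89.62/14.74 = 6.081 rad/s².
(Equivalently α = (3g/(2L)) = 6.081 rad/s².)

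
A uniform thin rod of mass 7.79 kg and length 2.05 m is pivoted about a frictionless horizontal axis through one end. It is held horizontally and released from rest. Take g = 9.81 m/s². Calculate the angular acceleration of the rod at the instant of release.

About the pivot, I = (1/3)ML² = (1/3)(7.79)(2.05)² = 10.91 kg·m².
The weight acts at the center, a distance L/2 = 1.025 m from the pivot; τ = Mg(L/2) = 78.33 N·m.
α = τ/I = 78.33/10.91 = 7.178 rad/s².

α ≈ 7.18 rad/s²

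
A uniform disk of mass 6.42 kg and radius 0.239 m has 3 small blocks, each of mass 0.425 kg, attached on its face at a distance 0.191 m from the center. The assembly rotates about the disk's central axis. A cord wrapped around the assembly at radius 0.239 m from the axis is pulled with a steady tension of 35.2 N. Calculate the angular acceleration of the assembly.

I_disk = ½MR² = ½(6.42)(0.239)² = 0.1834 kg·m².
I_blocks = 3·m·r² = 3(0.425)(0.191)² = 0.04651 kg·m².
Total I = 0.2299 kg·m².
τ = F r = (35.2)(0.239) = 8.413 N·m.
α = τ/I = 8.413/0.2299 = 36.60 rad/s².

α ≈ 36.6 rad/s²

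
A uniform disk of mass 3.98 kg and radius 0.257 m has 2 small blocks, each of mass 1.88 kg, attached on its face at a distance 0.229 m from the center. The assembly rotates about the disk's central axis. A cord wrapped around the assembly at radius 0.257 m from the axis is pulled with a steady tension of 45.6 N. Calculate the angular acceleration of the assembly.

I_disk = ½MR² = ½(3.98)(0.257)² = 0.1314 kg·m².
I_blocks = 2·m·r² = 2(1.88)(0.229)² = 0.1972 kg·m².
Total I = 0.3286 kg·m².
τ = F r = (45.6)(0.257) = 11.72 N·m.
α = τ/I = 11.72/0.3286 = 35.66 rad/s².

α ≈ 35.7 rad/s²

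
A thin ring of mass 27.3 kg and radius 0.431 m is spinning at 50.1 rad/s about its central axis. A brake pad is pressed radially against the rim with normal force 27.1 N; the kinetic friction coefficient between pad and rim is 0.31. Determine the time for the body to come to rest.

t ≈ 70.2 s

I = MR² = (27.3)(0.431)² = 5.071 kg·m².
Friction force f = μN = (0.31)(27.1) = 8.401 N at the rim; torque magnitude τ = fR = 3.621 N·m, opposing ω.
|α| = τ/I = 3.621/5.071 = 0.7140 rad/s² (deceleration).
0 = ω₀ − |α|t ⇒ t = ω₀/|α| = 50.1/0.7140 = 70.17 s.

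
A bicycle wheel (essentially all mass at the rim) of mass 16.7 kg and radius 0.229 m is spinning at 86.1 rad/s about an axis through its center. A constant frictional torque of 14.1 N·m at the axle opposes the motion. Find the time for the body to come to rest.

t ≈ 5.35 s

I = MR² = (16.7)(0.229)² = 0.8758 kg·m².
The net torque has magnitude 14.1 N·m, opposing ω.
|α| = τ/I = 14.10/0.8758 = 16.10 rad/s² (deceleration).
0 = ω₀ − |α|t ⇒ t = ω₀/|α| = 86.1/16.10 = 5.348 s.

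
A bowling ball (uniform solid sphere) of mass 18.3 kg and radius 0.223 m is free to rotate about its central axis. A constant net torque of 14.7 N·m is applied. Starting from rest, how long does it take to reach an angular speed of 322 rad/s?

I = (2/5)MR² = (2/5)(18.3)(0.223)² = 0.3640 kg·m².
α = τ/I = 14.7/0.3640 = 40.38 rad/s².
ω = αt ⇒ t = ω/α = 322/40.38 = 7.974 s.

t ≈ 7.97 s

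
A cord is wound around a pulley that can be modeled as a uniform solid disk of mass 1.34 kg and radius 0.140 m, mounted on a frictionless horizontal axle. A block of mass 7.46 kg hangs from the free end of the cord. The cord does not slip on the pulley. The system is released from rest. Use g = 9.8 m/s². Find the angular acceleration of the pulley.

I = ½MR² = (1/2)(1.34)(0.140)² = 0.01313 kg·m².
Block: mg − T = ma. Pulley: TR = Iα. No-slip: a = αR, so T = (I/R²)a = 0.6700·a.
Then mg = (m + 0.6700)a, so a = (7.46)(9.8)/(7.46 + 0.6700) = 8.992 m/s².
α = a/R = 8.992/0.140 = 64.23 rad/s².

α ≈ 64.2 rad/s²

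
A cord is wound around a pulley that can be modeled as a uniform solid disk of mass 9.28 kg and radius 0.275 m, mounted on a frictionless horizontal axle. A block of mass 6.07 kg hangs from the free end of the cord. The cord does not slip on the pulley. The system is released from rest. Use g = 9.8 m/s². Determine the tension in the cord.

T ≈ 25.8 N

I = ½MR² = (1/2)(9.28)(0.275)² = 0.3509 kg·m².
Block: mg − T = ma. Pulley: TR = Iα. No-slip: a = αR, so T = (I/R²)a = 4.640·a.
Then mg = (m + 4.640)a, so a = (6.07)(9.8)/(6.07 + 4.640) = 5.554 m/s².
T = 4.640·a = 25.77 N.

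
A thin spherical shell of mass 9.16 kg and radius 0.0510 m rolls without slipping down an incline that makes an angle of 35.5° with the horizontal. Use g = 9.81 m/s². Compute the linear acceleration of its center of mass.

Translation along the incline: Mg sinθ − f = Ma.
Rotation about the center: fR = Iα with I = (2/3)MR². No-slip gives a = αR, so f = (I/R²)a = (2/3)M a.
Substituting: Mg sinθ = (1 + 0.6667)Ma, so a = g sinθ/(1 + 0.6667) = (9.81) sin 35.5° / 1.667 = 3.418 m/s².

a ≈ 3.42 m/s²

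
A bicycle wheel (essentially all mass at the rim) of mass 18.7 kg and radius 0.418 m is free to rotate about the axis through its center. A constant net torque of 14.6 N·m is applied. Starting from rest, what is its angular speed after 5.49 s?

I = MR² = (18.7)(0.418)² = 3.267 kg·m².
α = τ/I = 14.6/3.267 = 4.468 rad/s².
ω = ω₀ + αt = 0 + (4.468)(5.49) = 24.53 rad/s.

ω ≈ 24.5 rad/s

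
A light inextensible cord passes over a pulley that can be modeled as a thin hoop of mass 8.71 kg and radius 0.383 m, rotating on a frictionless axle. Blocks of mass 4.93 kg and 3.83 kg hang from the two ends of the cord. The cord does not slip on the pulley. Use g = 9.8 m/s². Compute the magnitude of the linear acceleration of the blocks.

I = MR² = (8.71)(0.383)² = 1.278 kg·m².
Heavier block: m₁g − T₁ = m₁a. Lighter block: T₂ − m₂g = m₂a.
Pulley: (T₁ − T₂)R = Iα = I(a/R), so T₁ − T₂ = (I/R²)a = 1·M_p a = 8.710·a.
Adding the three: (m₁ − m₂)g = (m₁ + m₂ + 8.710)a, so a = (4.93 − 3.83)(9.8)/(4.93 + 3.83 + 8.710) = 0.6171 m/s².

a ≈ 0.617 m/s²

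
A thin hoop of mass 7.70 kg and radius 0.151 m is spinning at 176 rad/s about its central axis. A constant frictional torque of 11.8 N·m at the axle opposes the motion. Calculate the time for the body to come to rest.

t ≈ 2.62 s

I = MR² = (7.70)(0.151)² = 0.1756 kg·m².
The net torque has magnitude 11.8 N·m, opposing ω.
|α| = τ/I = 11.80/0.1756 = 67.21 rad/s² (deceleration).
0 = ω₀ − |α|t ⇒ t = ω₀/|α| = 176/67.21 = 2.619 s.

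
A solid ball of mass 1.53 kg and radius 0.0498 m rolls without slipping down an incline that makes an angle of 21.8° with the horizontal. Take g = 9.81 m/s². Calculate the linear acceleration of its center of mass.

a ≈ 2.60 m/s²

Translation along the incline: Mg sinθ − f = Ma.
Rotation about the center: fR = Iα with I = (2/5)MR². No-slip gives a = αR, so f = (I/R²)a = (2/5)M a.
Substituting: Mg sinθ = (1 + 0.4000)Ma, so a = g sinθ/(1 + 0.4000) = (9.81) sin 21.8° / 1.400 = 2.602 m/s².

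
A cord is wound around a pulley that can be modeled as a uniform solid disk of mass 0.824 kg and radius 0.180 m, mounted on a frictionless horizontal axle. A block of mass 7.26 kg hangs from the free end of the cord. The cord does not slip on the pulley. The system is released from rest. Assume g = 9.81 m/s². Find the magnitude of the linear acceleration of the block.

a ≈ 9.28 m/s²

I = ½MR² = (1/2)(0.824)(0.180)² = 0.01335 kg·m².
Block: mg − T = ma. Pulley: TR = Iα. No-slip: a = αR, so T = (I/R²)a = 0.4120·a.
Then mg = (m + 0.4120)a, so a = (7.26)(9.81)/(7.26 + 0.4120) = 9.283 m/s².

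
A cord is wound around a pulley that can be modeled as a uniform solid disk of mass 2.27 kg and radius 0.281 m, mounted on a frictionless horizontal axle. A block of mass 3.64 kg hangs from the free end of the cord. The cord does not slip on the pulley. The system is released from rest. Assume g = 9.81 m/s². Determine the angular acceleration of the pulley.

I = ½MR² = (1/2)(2.27)(0.281)² = 0.08962 kg·m².
Block: mg − T = ma. Pulley: TR = Iα. No-slip: a = αR, so T = (I/R²)a = 1.135·a.
Then mg = (m + 1.135)a, so a = (3.64)(9.81)/(3.64 + 1.135) = 7.478 m/s².
α = a/R = 7.478/0.281 = 26.61 rad/s².

α ≈ 26.6 rad/s²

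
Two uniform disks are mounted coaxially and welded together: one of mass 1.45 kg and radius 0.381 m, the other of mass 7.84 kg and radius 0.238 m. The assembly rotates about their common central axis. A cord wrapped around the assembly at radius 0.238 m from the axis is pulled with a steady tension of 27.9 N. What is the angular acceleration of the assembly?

α ≈ 20.3 rad/s²

I = ½M₁R₁² + ½M₂R₂² = ½(1.45)(0.381)² + ½(7.84)(0.238)² = 0.3273 kg·m².
τ = F r = (27.9)(0.238) = 6.640 N·m.
α = τ/I = 6.640/0.3273 = 20.29 rad/s².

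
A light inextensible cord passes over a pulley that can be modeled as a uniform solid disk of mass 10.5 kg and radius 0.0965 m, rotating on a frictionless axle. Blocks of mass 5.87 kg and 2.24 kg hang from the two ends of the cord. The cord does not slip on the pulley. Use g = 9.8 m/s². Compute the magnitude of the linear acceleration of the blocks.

a ≈ 2.66 m/s²

I = ½MR² = (1/2)(10.5)(0.0965)² = 0.04889 kg·m².
Heavier block: m₁g − T₁ = m₁a. Lighter block: T₂ − m₂g = m₂a.
Pulley: (T₁ − T₂)R = Iα = I(a/R), so T₁ − T₂ = (I/R²)a = (1/2)M_p a = 5.250·a.
Adding the three: (m₁ − m₂)g = (m₁ + m₂ + 5.250)a, so a = (5.87 − 2.24)(9.8)/(5.87 + 2.24 + 5.250) = 2.663 m/s².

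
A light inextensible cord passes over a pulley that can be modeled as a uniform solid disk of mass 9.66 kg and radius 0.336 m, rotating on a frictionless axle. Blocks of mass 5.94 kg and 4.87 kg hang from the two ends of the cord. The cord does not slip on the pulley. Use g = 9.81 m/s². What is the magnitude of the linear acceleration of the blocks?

a ≈ 0.671 m/s²

I = ½MR² = (1/2)(9.66)(0.336)² = 0.5453 kg·m².
Heavier block: m₁g − T₁ = m₁a. Lighter block: T₂ − m₂g = m₂a.
Pulley: (T₁ − T₂)R = Iα = I(a/R), so T₁ − T₂ = (I/R²)a = (1/2)M_p a = 4.830·a.
Adding the three: (m₁ − m₂)g = (m₁ + m₂ + 4.830)a, so a = (5.94 − 4.87)(9.81)/(5.94 + 4.87 + 4.830) = 0.6711 m/s².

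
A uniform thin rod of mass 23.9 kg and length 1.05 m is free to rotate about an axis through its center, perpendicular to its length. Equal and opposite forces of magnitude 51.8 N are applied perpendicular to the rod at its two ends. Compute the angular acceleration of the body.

I = (1/12)ML² = (1/12)(23.9)(1.05)² = 2.196 kg·m².
The couple gives τ = F·(L/2) + F·(L/2) = F L = (51.8)(1.05) = 54.39 N·m.
From τ = Iα: α = 54.39/2.196 = 24.77 rad/s².

α ≈ 24.8 rad/s²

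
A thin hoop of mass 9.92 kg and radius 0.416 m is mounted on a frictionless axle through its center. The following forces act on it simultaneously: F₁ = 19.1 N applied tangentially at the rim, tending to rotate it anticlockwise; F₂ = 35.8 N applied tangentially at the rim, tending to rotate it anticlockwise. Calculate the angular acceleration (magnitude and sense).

α ≈ 13.3 rad/s², anticlockwise

I = MR² = (9.92)(0.416)² = 1.717 kg·m².
Taking anticlockwise as positive: τ₁ = +(19.1)(0.416) = +7.946 N·m; τ₂ = +(35.8)(0.416) = +14.89 N·m.
Net torque τ = 22.84 N·m.
α = τ/I = 22.84/1.717 = 13.30 rad/s².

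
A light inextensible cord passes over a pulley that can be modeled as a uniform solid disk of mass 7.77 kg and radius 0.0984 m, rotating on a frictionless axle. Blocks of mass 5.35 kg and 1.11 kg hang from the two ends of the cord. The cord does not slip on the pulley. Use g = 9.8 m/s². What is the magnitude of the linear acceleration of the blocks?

I = ½MR² = (1/2)(7.77)(0.0984)² = 0.03762 kg·m².
Heavier block: m₁g − T₁ = m₁a. Lighter block: T₂ − m₂g = m₂a.
Pulley: (T₁ − T₂)R = Iα = I(a/R), so T₁ − T₂ = (I/R²)a = (1/2)M_p a = 3.885·a.
Adding the three: (m₁ − m₂)g = (m₁ + m₂ + 3.885)a, so a = (5.35 − 1.11)(9.8)/(5.35 + 1.11 + 3.885) = 4.017 m/s².

a ≈ 4.02 m/s²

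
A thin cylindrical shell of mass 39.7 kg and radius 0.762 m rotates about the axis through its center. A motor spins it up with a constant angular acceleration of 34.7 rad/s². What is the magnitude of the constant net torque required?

I = MR² = (39.7)(0.762)² = 23.05 kg·m².
τ = Iα = (23.05)(34.70) = 799.9 N·m.

τ ≈ 800 N·m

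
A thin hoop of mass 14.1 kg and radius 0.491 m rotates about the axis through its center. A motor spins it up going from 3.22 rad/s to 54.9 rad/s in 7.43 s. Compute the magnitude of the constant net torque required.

τ ≈ 23.6 N·m

I = MR² = (14.1)(0.491)² = 3.399 kg·m².
α = Δω/Δt = (54.9 − 3.22)/7.43 = 6.956 rad/s².
τ = Iα = (3.399)(6.956) = 23.64 N·m.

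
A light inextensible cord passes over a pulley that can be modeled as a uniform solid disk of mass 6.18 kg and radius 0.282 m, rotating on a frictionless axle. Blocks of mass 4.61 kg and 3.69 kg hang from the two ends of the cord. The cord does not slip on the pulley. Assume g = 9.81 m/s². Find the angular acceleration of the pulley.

I = ½MR² = (1/2)(6.18)(0.282)² = 0.2457 kg·m².
Heavier block: m₁g − T₁ = m₁a. Lighter block: T₂ − m₂g = m₂a.
Pulley: (T₁ − T₂)R = Iα = I(a/R), so T₁ − T₂ = (I/R²)a = (1/2)M_p a = 3.090·a.
Adding the three: (m₁ − m₂)g = (m₁ + m₂ + 3.090)a, so a = (4.61 − 3.69)(9.81)/(4.61 + 3.69 + 3.090) = 0.7924 m/s².
α = a/R = 0.7924/0.282 = 2.810 rad/s².

α ≈ 2.81 rad/s²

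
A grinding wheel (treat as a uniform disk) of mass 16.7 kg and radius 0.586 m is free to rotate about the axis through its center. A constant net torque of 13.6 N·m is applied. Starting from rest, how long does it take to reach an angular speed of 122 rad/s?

t ≈ 25.7 s

I = ½MR² = (1/2)(16.7)(0.586)² = 2.867 kg·m².
α = τ/I = 13.6/2.867 = 4.743 rad/s².
ω = αt ⇒ t = ω/α = 122/4.743 = 25.72 s.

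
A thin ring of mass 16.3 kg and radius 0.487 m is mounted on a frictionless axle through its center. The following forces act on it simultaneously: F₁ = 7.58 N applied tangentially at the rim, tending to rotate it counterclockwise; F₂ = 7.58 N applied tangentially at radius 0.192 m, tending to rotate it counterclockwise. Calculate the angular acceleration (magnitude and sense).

α ≈ 1.33 rad/s², counterclockwise

I = MR² = (16.3)(0.487)² = 3.866 kg·m².
Taking counterclockwise as positive: τ₁ = +(7.58)(0.487) = +3.691 N·m; τ₂ = +(7.58)(0.192) = +1.455 N·m.
Net torque τ = 5.147 N·m.
α = τ/I = 5.147/3.866 = 1.331 rad/s².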